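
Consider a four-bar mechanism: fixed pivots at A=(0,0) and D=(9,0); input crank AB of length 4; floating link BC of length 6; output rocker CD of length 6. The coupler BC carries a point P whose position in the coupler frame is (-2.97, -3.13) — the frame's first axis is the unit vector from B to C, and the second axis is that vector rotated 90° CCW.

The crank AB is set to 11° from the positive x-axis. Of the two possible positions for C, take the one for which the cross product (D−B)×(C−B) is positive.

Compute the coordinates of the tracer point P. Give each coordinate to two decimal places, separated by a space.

4.87 -3.45

A=(0,0), D=(9.00,0)
B = A + 4.00·(cos11°, sin11°) = (3.9265, 0.7632)
|BD| = 5.1306
circle(B,6.00) ∩ circle(D,6.00): a=2.5653, h=5.4240
  candidates: C₊=(7.2701,5.7452) cross=27.828; C₋=(5.6564,-4.9820) cross=-27.828
  mode + wants cross > 0 → take C=(7.2701,5.7452) (cross=27.828)
ex = (C−B)/|BC| = (0.5573,0.8303); ey = (-0.8303,0.5573)
P = B + -2.97·ex + -3.13·ey = (4.8703,-3.4471)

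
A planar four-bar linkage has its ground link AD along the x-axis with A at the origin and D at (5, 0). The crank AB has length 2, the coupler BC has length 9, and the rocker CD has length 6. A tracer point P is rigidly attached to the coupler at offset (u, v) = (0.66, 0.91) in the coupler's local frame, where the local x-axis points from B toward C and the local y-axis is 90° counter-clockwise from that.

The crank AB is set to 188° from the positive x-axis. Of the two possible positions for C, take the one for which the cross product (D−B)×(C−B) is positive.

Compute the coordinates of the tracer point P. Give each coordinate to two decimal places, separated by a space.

-2.14 0.83

A=(0,0), D=(5.00,0)
B = A + 2.00·(cos188°, sin188°) = (-1.9805, -0.2783)
|BD| = 6.9861
circle(B,9.00) ∩ circle(D,6.00): a=6.7137, h=5.9938
  candidates: C₊=(4.4891,5.9782) cross=41.873; C₋=(4.9667,-5.9999) cross=-41.873
  mode + wants cross > 0 → take C=(4.4891,5.9782) (cross=41.873)
ex = (C−B)/|BC| = (0.7188,0.6952); ey = (-0.6952,0.7188)
P = B + 0.66·ex + 0.91·ey = (-2.1387,0.8346)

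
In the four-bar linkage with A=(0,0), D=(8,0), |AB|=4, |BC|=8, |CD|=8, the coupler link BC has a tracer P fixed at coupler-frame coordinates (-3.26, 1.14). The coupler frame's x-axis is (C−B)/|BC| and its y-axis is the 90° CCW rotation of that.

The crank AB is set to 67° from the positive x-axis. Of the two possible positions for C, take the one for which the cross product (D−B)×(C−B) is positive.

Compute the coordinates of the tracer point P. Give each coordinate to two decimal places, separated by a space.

-1.80 2.88

A=(0,0), D=(8.00,0)
B = A + 4.00·(cos67°, sin67°) = (1.5629, 3.6820)
|BD| = 7.4157
circle(B,8.00) ∩ circle(D,8.00): a=3.7079, h=7.0888
  candidates: C₊=(8.3012,7.9943) cross=52.569; C₋=(1.2618,-4.3123) cross=-52.569
  mode + wants cross > 0 → take C=(8.3012,7.9943) (cross=52.569)
ex = (C−B)/|BC| = (0.8423,0.5390); ey = (-0.5390,0.8423)
P = B + -3.26·ex + 1.14·ey = (-1.7974,2.8850)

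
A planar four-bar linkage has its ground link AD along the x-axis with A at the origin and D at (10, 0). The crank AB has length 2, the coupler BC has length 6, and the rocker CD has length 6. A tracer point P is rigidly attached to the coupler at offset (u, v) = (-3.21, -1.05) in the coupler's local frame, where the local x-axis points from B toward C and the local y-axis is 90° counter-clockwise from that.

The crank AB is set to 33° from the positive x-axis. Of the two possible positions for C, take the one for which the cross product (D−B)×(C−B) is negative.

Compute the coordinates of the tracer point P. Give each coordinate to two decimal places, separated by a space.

A=(0,0), D=(10.00,0)
B = A + 2.00·(cos33°, sin33°) = (1.6773, 1.0893)
|BD| = 8.3936
circle(B,6.00) ∩ circle(D,6.00): a=4.1968, h=4.2880
  candidates: C₊=(6.3951,4.7964) cross=35.992; C₋=(5.2822,-3.7071) cross=-35.992
  mode - wants cross < 0 → take C=(5.2822,-3.7071) (cross=-35.992)
ex = (C−B)/|BC| = (0.6008,-0.7994); ey = (0.7994,0.6008)
P = B + -3.21·ex + -1.05·ey = (-1.0906,3.0245)

-1.09 3.02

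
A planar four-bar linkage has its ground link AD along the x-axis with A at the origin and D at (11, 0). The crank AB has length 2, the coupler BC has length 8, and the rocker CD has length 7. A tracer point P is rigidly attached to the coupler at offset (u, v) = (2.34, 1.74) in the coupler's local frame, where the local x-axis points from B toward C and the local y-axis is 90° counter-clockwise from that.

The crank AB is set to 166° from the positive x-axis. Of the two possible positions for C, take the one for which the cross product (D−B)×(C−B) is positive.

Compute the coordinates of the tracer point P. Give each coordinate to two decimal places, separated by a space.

-0.60 3.07

A=(0,0), D=(11.00,0)
B = A + 2.00·(cos166°, sin166°) = (-1.9406, 0.4838)
|BD| = 12.9496
circle(B,8.00) ∩ circle(D,7.00): a=7.0540, h=3.7738
  candidates: C₊=(5.2495,3.9914) cross=48.869; C₋=(4.9675,-3.5508) cross=-48.869
  mode + wants cross > 0 → take C=(5.2495,3.9914) (cross=48.869)
ex = (C−B)/|BC| = (0.8988,0.4384); ey = (-0.4384,0.8988)
P = B + 2.34·ex + 1.74·ey = (-0.6004,3.0736)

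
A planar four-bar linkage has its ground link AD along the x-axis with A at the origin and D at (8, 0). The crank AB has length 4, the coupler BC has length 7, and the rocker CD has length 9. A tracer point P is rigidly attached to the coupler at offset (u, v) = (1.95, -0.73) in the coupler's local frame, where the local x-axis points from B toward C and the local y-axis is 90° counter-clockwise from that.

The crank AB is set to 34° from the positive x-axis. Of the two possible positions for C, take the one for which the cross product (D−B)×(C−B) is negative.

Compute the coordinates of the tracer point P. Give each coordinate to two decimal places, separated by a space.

A=(0,0), D=(8.00,0)
B = A + 4.00·(cos34°, sin34°) = (3.3162, 2.2368)
|BD| = 5.1905
circle(B,7.00) ∩ circle(D,9.00): a=-0.4873, h=6.9830
  candidates: C₊=(5.8857,8.7481) cross=36.246; C₋=(-0.1328,-3.8546) cross=-36.246
  mode - wants cross < 0 → take C=(-0.1328,-3.8546) (cross=-36.246)
ex = (C−B)/|BC| = (-0.4927,-0.8702); ey = (0.8702,-0.4927)
P = B + 1.95·ex + -0.73·ey = (1.7201,0.8996)

1.72 0.90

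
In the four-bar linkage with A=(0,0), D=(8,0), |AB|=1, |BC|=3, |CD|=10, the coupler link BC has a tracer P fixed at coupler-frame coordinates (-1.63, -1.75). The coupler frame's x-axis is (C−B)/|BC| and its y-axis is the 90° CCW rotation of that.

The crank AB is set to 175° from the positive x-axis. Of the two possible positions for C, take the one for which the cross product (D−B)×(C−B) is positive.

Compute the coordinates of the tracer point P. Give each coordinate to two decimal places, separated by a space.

A=(0,0), D=(8.00,0)
B = A + 1.00·(cos175°, sin175°) = (-0.9962, 0.0872)
|BD| = 8.9966
circle(B,3.00) ∩ circle(D,10.00): a=-0.5591, h=2.9474
  candidates: C₊=(-1.5268,3.0399) cross=26.517; C₋=(-1.5839,-2.8547) cross=-26.517
  mode + wants cross > 0 → take C=(-1.5268,3.0399) (cross=26.517)
ex = (C−B)/|BC| = (-0.1769,0.9842); ey = (-0.9842,-0.1769)
P = B + -1.63·ex + -1.75·ey = (1.0145,-1.2077)

1.01 -1.21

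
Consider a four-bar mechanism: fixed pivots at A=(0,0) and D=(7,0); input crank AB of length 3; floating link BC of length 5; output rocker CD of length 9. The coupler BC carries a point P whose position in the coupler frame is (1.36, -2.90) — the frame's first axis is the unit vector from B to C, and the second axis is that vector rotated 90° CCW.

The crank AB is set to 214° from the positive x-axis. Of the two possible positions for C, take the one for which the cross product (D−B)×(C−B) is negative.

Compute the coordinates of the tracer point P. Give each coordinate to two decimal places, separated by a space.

A=(0,0), D=(7.00,0)
B = A + 3.00·(cos214°, sin214°) = (-2.4871, -1.6776)
|BD| = 9.6343
circle(B,5.00) ∩ circle(D,9.00): a=1.9109, h=4.6205
  candidates: C₊=(-1.4100,3.2050) cross=44.515; C₋=(0.1991,-5.8947) cross=-44.515
  mode - wants cross < 0 → take C=(0.1991,-5.8947) (cross=-44.515)
ex = (C−B)/|BC| = (0.5372,-0.8434); ey = (0.8434,0.5372)
P = B + 1.36·ex + -2.90·ey = (-4.2024,-4.3826)

-4.20 -4.38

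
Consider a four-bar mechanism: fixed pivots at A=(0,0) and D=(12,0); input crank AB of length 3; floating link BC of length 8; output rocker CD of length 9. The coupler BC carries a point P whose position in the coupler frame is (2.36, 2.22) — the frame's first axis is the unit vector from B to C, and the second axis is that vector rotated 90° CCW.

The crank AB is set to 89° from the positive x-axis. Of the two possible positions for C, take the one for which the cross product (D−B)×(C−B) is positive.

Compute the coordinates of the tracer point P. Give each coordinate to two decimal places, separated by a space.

0.83 6.14

A=(0,0), D=(12.00,0)
B = A + 3.00·(cos89°, sin89°) = (0.0524, 2.9995)
|BD| = 12.3184
circle(B,8.00) ∩ circle(D,9.00): a=5.4692, h=5.8385
  candidates: C₊=(6.7786,7.3306) cross=71.921; C₋=(3.9352,-3.9950) cross=-71.921
  mode + wants cross > 0 → take C=(6.7786,7.3306) (cross=71.921)
ex = (C−B)/|BC| = (0.8408,0.5414); ey = (-0.5414,0.8408)
P = B + 2.36·ex + 2.22·ey = (0.8347,6.1437)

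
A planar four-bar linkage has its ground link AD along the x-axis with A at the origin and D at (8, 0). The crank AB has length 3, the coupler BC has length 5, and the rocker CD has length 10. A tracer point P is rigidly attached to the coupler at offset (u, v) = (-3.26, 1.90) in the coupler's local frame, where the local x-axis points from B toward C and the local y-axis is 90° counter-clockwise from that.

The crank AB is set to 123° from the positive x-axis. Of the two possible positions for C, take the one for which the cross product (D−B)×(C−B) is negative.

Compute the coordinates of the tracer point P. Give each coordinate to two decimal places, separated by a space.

0.30 5.76

A=(0,0), D=(8.00,0)
B = A + 3.00·(cos123°, sin123°) = (-1.6339, 2.5160)
|BD| = 9.9570
circle(B,5.00) ∩ circle(D,10.00): a=1.2123, h=4.8508
  candidates: C₊=(0.7648,6.9030) cross=48.300; C₋=(-1.6866,-2.4837) cross=-48.300
  mode - wants cross < 0 → take C=(-1.6866,-2.4837) (cross=-48.300)
ex = (C−B)/|BC| = (-0.0105,-0.9999); ey = (0.9999,-0.0105)
P = B + -3.26·ex + 1.90·ey = (0.3004,5.7558)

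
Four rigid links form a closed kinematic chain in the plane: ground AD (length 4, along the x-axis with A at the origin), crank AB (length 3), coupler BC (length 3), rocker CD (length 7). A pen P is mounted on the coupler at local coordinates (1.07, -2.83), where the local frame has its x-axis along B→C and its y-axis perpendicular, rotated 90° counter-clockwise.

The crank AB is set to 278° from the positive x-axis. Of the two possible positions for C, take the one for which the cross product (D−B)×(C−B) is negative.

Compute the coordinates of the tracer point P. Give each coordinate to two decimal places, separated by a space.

A=(0,0), D=(4.00,0)
B = A + 3.00·(cos278°, sin278°) = (0.4175, -2.9708)
|BD| = 4.6540
circle(B,3.00) ∩ circle(D,7.00): a=-1.9704, h=2.2622
  candidates: C₊=(-2.5432,-2.4872) cross=10.528; C₋=(0.3449,-5.9699) cross=-10.528
  mode - wants cross < 0 → take C=(0.3449,-5.9699) (cross=-10.528)
ex = (C−B)/|BC| = (-0.0242,-0.9997); ey = (0.9997,-0.0242)
P = B + 1.07·ex + -2.83·ey = (-2.4376,-3.9720)

-2.44 -3.97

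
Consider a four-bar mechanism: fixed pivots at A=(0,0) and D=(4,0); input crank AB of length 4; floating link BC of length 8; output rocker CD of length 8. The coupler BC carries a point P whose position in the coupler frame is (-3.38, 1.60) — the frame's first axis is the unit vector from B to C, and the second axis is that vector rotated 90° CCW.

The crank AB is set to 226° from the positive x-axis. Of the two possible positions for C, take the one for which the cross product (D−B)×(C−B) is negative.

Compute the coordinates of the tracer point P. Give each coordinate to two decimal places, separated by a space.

-4.36 0.51

A=(0,0), D=(4.00,0)
B = A + 4.00·(cos226°, sin226°) = (-2.7786, -2.8774)
|BD| = 7.3640
circle(B,8.00) ∩ circle(D,8.00): a=3.6820, h=7.1023
  candidates: C₊=(-2.1644,5.0990) cross=52.302; C₋=(3.3858,-7.9764) cross=-52.302
  mode - wants cross < 0 → take C=(3.3858,-7.9764) (cross=-52.302)
ex = (C−B)/|BC| = (0.7706,-0.6374); ey = (0.6374,0.7706)
P = B + -3.38·ex + 1.60·ey = (-4.3633,0.5099)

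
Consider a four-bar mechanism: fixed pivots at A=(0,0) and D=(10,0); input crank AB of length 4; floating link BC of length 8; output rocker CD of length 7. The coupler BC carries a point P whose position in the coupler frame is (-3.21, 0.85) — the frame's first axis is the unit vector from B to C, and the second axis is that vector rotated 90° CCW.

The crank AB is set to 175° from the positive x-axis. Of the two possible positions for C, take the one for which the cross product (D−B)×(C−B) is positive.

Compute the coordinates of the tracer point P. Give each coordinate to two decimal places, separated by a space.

-7.30 0.15

A=(0,0), D=(10.00,0)
B = A + 4.00·(cos175°, sin175°) = (-3.9848, 0.3486)
|BD| = 13.9891
circle(B,8.00) ∩ circle(D,7.00): a=7.5307, h=2.6998
  candidates: C₊=(3.6109,2.8599) cross=37.767; C₋=(3.4763,-2.5380) cross=-37.767
  mode + wants cross > 0 → take C=(3.6109,2.8599) (cross=37.767)
ex = (C−B)/|BC| = (0.9495,0.3139); ey = (-0.3139,0.9495)
P = B + -3.21·ex + 0.85·ey = (-7.2993,0.1480)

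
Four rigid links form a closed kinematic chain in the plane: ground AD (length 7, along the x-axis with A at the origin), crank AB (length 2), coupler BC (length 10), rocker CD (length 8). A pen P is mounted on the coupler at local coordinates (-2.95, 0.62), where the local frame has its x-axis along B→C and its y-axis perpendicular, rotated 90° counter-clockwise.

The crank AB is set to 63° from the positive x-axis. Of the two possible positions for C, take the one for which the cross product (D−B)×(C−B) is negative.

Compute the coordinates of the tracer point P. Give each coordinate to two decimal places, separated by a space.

0.45 4.76

A=(0,0), D=(7.00,0)
B = A + 2.00·(cos63°, sin63°) = (0.9080, 1.7820)
|BD| = 6.3473
circle(B,10.00) ∩ circle(D,8.00): a=6.0095, h=7.9929
  candidates: C₊=(8.9198,7.7662) cross=50.733; C₋=(4.4318,-7.5766) cross=-50.733
  mode - wants cross < 0 → take C=(4.4318,-7.5766) (cross=-50.733)
ex = (C−B)/|BC| = (0.3524,-0.9359); ey = (0.9359,0.3524)
P = B + -2.95·ex + 0.62·ey = (0.4487,4.7613)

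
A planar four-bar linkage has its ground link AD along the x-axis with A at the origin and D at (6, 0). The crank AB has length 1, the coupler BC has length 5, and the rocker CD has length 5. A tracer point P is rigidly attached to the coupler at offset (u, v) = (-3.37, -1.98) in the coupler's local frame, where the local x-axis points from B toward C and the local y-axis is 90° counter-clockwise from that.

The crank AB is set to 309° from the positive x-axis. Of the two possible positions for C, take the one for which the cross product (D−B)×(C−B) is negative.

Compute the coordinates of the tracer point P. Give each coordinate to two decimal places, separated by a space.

-3.08 0.46

A=(0,0), D=(6.00,0)
B = A + 1.00·(cos309°, sin309°) = (0.6293, -0.7771)
|BD| = 5.4266
circle(B,5.00) ∩ circle(D,5.00): a=2.7133, h=4.1998
  candidates: C₊=(2.7132,3.7679) cross=22.790; C₋=(3.9161,-4.5450) cross=-22.790
  mode - wants cross < 0 → take C=(3.9161,-4.5450) (cross=-22.790)
ex = (C−B)/|BC| = (0.6574,-0.7536); ey = (0.7536,0.6574)
P = B + -3.37·ex + -1.98·ey = (-3.0781,0.4608)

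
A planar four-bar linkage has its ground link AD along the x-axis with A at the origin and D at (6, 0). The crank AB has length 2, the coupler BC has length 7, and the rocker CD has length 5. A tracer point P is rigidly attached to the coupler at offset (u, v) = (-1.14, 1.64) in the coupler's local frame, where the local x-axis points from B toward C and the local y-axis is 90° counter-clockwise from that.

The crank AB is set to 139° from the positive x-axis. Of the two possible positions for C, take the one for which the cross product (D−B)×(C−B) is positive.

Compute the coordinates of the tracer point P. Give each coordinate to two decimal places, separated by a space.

-3.31 2.17

A=(0,0), D=(6.00,0)
B = A + 2.00·(cos139°, sin139°) = (-1.5094, 1.3121)
|BD| = 7.6232
circle(B,7.00) ∩ circle(D,5.00): a=5.3857, h=4.4714
  candidates: C₊=(4.5656,4.7898) cross=34.087; C₋=(3.0263,-4.0196) cross=-34.087
  mode + wants cross > 0 → take C=(4.5656,4.7898) (cross=34.087)
ex = (C−B)/|BC| = (0.8679,0.4968); ey = (-0.4968,0.8679)
P = B + -1.14·ex + 1.64·ey = (-3.3136,2.1690)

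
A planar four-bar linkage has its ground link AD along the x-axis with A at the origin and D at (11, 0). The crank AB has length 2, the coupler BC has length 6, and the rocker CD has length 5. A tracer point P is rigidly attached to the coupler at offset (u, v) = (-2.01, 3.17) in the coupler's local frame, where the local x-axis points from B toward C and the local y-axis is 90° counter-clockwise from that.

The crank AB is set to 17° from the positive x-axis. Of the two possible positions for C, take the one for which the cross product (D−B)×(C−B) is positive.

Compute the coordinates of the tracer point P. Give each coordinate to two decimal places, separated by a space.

A=(0,0), D=(11.00,0)
B = A + 2.00·(cos17°, sin17°) = (1.9126, 0.5847)
|BD| = 9.1062
circle(B,6.00) ∩ circle(D,5.00): a=5.1571, h=3.0667
  candidates: C₊=(7.2560,3.3139) cross=27.926; C₋=(6.8621,-2.8068) cross=-27.926
  mode + wants cross > 0 → take C=(7.2560,3.3139) (cross=27.926)
ex = (C−B)/|BC| = (0.8906,0.4549); ey = (-0.4549,0.8906)
P = B + -2.01·ex + 3.17·ey = (-1.3193,2.4935)

-1.32 2.49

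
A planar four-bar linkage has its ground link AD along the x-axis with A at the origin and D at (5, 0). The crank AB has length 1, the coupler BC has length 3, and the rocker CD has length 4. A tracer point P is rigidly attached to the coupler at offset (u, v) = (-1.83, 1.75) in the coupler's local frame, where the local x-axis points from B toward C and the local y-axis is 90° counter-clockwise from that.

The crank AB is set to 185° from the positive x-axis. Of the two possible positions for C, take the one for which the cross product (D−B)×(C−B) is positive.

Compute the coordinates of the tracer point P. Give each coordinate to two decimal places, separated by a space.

-3.51 0.20

A=(0,0), D=(5.00,0)
B = A + 1.00·(cos185°, sin185°) = (-0.9962, -0.0872)
|BD| = 5.9968
circle(B,3.00) ∩ circle(D,4.00): a=2.4148, h=1.7801
  candidates: C₊=(1.3925,1.7279) cross=10.675; C₋=(1.4442,-1.8320) cross=-10.675
  mode + wants cross > 0 → take C=(1.3925,1.7279) (cross=10.675)
ex = (C−B)/|BC| = (0.7962,0.6050); ey = (-0.6050,0.7962)
P = B + -1.83·ex + 1.75·ey = (-3.5120,0.1990)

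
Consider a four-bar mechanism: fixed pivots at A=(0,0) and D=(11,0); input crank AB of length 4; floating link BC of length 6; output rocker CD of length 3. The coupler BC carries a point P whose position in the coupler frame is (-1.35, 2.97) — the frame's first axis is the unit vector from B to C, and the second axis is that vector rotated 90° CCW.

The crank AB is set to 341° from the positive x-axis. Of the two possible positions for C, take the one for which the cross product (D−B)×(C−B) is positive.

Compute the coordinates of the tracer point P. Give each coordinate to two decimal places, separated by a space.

A=(0,0), D=(11.00,0)
B = A + 4.00·(cos341°, sin341°) = (3.7821, -1.3023)
|BD| = 7.3345
circle(B,6.00) ∩ circle(D,3.00): a=5.5079, h=2.3798
  candidates: C₊=(8.7799,2.0177) cross=17.455; C₋=(9.6250,-2.6663) cross=-17.455
  mode + wants cross > 0 → take C=(8.7799,2.0177) (cross=17.455)
ex = (C−B)/|BC| = (0.8330,0.5533); ey = (-0.5533,0.8330)
P = B + -1.35·ex + 2.97·ey = (1.0142,0.4246)

1.01 0.42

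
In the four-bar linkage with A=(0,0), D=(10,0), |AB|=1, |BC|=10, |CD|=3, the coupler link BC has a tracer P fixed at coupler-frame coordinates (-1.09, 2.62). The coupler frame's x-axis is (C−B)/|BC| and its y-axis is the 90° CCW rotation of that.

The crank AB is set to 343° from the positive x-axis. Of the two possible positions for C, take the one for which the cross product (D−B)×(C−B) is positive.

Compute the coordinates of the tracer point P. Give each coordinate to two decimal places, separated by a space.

A=(0,0), D=(10.00,0)
B = A + 1.00·(cos343°, sin343°) = (0.9563, -0.2924)
|BD| = 9.0484
circle(B,10.00) ∩ circle(D,3.00): a=9.5527, h=2.9573
  candidates: C₊=(10.4085,2.9721) cross=26.759; C₋=(10.5996,-2.9395) cross=-26.759
  mode + wants cross > 0 → take C=(10.4085,2.9721) (cross=26.759)
ex = (C−B)/|BC| = (0.9452,0.3264); ey = (-0.3264,0.9452)
P = B + -1.09·ex + 2.62·ey = (-0.9293,1.8283)

-0.93 1.83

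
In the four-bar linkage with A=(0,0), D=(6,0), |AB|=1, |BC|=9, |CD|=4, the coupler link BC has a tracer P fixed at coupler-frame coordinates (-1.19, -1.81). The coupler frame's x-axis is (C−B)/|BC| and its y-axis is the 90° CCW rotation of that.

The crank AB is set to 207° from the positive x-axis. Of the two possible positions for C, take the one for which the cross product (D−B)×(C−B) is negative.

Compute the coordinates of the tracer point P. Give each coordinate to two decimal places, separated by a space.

A=(0,0), D=(6.00,0)
B = A + 1.00·(cos207°, sin207°) = (-0.8910, -0.4540)
|BD| = 6.9059
circle(B,9.00) ∩ circle(D,4.00): a=8.1591, h=3.7986
  candidates: C₊=(7.0007,3.8728) cross=26.233; C₋=(7.5001,-3.7080) cross=-26.233
  mode - wants cross < 0 → take C=(7.5001,-3.7080) (cross=-26.233)
ex = (C−B)/|BC| = (0.9323,-0.3616); ey = (0.3616,0.9323)
P = B + -1.19·ex + -1.81·ey = (-2.6549,-1.7113)

-2.65 -1.71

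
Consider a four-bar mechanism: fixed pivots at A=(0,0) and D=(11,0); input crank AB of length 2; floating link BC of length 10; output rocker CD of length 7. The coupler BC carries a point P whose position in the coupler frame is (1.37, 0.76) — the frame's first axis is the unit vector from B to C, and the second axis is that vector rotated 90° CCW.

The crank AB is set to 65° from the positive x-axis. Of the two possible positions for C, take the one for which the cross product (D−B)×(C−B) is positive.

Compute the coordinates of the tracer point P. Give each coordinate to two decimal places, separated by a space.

A=(0,0), D=(11.00,0)
B = A + 2.00·(cos65°, sin65°) = (0.8452, 1.8126)
|BD| = 10.3153
circle(B,10.00) ∩ circle(D,7.00): a=7.6297, h=6.4643
  candidates: C₊=(9.4921,6.8357) cross=66.681; C₋=(7.2203,-5.8918) cross=-66.681
  mode + wants cross > 0 → take C=(9.4921,6.8357) (cross=66.681)
ex = (C−B)/|BC| = (0.8647,0.5023); ey = (-0.5023,0.8647)
P = B + 1.37·ex + 0.76·ey = (1.6481,3.1579)

1.65 3.16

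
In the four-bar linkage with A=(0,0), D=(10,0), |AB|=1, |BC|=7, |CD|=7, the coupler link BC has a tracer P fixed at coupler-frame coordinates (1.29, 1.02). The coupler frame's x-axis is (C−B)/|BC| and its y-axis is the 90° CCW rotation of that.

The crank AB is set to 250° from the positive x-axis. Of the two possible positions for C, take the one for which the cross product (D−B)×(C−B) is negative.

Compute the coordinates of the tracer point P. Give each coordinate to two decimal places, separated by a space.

1.30 -0.90

A=(0,0), D=(10.00,0)
B = A + 1.00·(cos250°, sin250°) = (-0.3420, -0.9397)
|BD| = 10.3846
circle(B,7.00) ∩ circle(D,7.00): a=5.1923, h=4.6947
  candidates: C₊=(4.4042,4.2056) cross=48.752; C₋=(5.2538,-5.1453) cross=-48.752
  mode - wants cross < 0 → take C=(5.2538,-5.1453) (cross=-48.752)
ex = (C−B)/|BC| = (0.7994,-0.6008); ey = (0.6008,0.7994)
P = B + 1.29·ex + 1.02·ey = (1.3020,-0.8993)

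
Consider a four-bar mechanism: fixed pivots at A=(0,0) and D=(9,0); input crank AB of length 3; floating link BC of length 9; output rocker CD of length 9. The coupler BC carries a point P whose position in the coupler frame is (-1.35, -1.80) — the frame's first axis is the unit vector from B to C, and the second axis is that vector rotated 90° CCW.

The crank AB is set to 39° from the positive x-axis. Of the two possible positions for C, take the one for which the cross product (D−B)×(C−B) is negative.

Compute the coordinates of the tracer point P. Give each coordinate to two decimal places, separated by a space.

0.38 3.01

A=(0,0), D=(9.00,0)
B = A + 3.00·(cos39°, sin39°) = (2.3314, 1.8880)
|BD| = 6.9307
circle(B,9.00) ∩ circle(D,9.00): a=3.4653, h=8.3061
  candidates: C₊=(7.9284,8.9360) cross=57.567; C₋=(3.4031,-7.0480) cross=-57.567
  mode - wants cross < 0 → take C=(3.4031,-7.0480) (cross=-57.567)
ex = (C−B)/|BC| = (0.1191,-0.9929); ey = (0.9929,0.1191)
P = B + -1.35·ex + -1.80·ey = (0.3835,3.0140)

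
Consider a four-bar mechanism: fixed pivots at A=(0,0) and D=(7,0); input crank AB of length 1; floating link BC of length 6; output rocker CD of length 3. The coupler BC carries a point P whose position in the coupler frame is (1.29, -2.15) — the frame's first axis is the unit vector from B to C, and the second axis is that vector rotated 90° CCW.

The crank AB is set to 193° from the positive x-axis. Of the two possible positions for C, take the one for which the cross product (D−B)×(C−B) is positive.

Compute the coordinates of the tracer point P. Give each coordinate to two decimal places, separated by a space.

A=(0,0), D=(7.00,0)
B = A + 1.00·(cos193°, sin193°) = (-0.9744, -0.2250)
|BD| = 7.9775
circle(B,6.00) ∩ circle(D,3.00): a=5.6810, h=1.9303
  candidates: C₊=(4.6500,1.8648) cross=15.399; C₋=(4.7588,-1.9943) cross=-15.399
  mode + wants cross > 0 → take C=(4.6500,1.8648) (cross=15.399)
ex = (C−B)/|BC| = (0.9374,0.3483); ey = (-0.3483,0.9374)
P = B + 1.29·ex + -2.15·ey = (0.9837,-1.7910)

0.98 -1.79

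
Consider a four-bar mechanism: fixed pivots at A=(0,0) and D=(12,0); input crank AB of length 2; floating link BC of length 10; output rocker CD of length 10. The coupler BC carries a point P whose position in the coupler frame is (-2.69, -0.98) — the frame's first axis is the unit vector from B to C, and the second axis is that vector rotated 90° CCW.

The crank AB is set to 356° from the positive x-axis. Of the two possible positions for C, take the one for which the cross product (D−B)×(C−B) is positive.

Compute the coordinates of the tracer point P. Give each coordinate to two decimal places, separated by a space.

1.54 -2.97

A=(0,0), D=(12.00,0)
B = A + 2.00·(cos356°, sin356°) = (1.9951, -0.1395)
|BD| = 10.0058
circle(B,10.00) ∩ circle(D,10.00): a=5.0029, h=8.6586
  candidates: C₊=(6.8768,8.5880) cross=86.636; C₋=(7.1183,-8.7275) cross=-86.636
  mode + wants cross > 0 → take C=(6.8768,8.5880) (cross=86.636)
ex = (C−B)/|BC| = (0.4882,0.8727); ey = (-0.8727,0.4882)
P = B + -2.69·ex + -0.98·ey = (1.5372,-2.9656)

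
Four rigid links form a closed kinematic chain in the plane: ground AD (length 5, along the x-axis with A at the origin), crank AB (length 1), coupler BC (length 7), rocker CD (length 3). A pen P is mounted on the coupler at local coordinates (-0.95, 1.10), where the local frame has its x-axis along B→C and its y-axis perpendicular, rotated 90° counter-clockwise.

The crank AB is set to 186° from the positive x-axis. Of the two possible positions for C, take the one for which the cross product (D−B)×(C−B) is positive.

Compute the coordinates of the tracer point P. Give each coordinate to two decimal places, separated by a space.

-2.33 0.46

A=(0,0), D=(5.00,0)
B = A + 1.00·(cos186°, sin186°) = (-0.9945, -0.1045)
|BD| = 5.9954
circle(B,7.00) ∩ circle(D,3.00): a=6.3336, h=2.9809
  candidates: C₊=(5.2861,2.9863) cross=17.872; C₋=(5.3901,-2.9745) cross=-17.872
  mode + wants cross > 0 → take C=(5.2861,2.9863) (cross=17.872)
ex = (C−B)/|BC| = (0.8972,0.4416); ey = (-0.4416,0.8972)
P = B + -0.95·ex + 1.10·ey = (-2.3326,0.4630)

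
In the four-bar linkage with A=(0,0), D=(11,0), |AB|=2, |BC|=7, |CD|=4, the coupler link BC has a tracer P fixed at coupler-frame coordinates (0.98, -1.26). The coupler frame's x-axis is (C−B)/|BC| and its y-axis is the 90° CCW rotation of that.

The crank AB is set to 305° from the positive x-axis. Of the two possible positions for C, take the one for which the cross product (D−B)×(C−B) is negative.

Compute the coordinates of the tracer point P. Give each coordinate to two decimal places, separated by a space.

A=(0,0), D=(11.00,0)
B = A + 2.00·(cos305°, sin305°) = (1.1472, -1.6383)
|BD| = 9.9881
circle(B,7.00) ∩ circle(D,4.00): a=6.6460, h=2.1978
  candidates: C₊=(7.3427,1.6199) cross=21.952; C₋=(8.0637,-2.7162) cross=-21.952
  mode - wants cross < 0 → take C=(8.0637,-2.7162) (cross=-21.952)
ex = (C−B)/|BC| = (0.9881,-0.1540); ey = (0.1540,0.9881)
P = B + 0.98·ex + -1.26·ey = (1.9214,-3.0342)

1.92 -3.03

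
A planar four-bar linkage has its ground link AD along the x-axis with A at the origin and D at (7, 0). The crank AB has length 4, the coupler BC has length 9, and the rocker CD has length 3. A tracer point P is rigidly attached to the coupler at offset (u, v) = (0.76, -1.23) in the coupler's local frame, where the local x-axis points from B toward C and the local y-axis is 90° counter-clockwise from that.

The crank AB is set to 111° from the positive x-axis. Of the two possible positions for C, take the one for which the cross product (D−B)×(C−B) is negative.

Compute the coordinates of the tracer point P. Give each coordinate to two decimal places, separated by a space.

A=(0,0), D=(7.00,0)
B = A + 4.00·(cos111°, sin111°) = (-1.4335, 3.7343)
|BD| = 9.2233
circle(B,9.00) ∩ circle(D,3.00): a=8.5148, h=2.9151
  candidates: C₊=(7.5325,2.9524) cross=26.887; C₋=(5.1719,-2.3787) cross=-26.887
  mode - wants cross < 0 → take C=(5.1719,-2.3787) (cross=-26.887)
ex = (C−B)/|BC| = (0.7339,-0.6792); ey = (0.6792,0.7339)
P = B + 0.76·ex + -1.23·ey = (-1.7111,2.3154)

-1.71 2.32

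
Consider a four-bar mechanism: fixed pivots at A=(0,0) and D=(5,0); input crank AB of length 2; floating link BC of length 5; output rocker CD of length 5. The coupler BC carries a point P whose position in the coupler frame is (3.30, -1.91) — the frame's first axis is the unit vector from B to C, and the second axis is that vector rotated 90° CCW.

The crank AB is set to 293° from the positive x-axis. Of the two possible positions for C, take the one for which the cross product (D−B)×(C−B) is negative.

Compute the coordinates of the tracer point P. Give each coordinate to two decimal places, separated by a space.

2.14 -5.40

A=(0,0), D=(5.00,0)
B = A + 2.00·(cos293°, sin293°) = (0.7815, -1.8410)
|BD| = 4.6028
circle(B,5.00) ∩ circle(D,5.00): a=2.3014, h=4.4389
  candidates: C₊=(1.1153,3.1478) cross=20.431; C₋=(4.6662,-4.9888) cross=-20.431
  mode - wants cross < 0 → take C=(4.6662,-4.9888) (cross=-20.431)
ex = (C−B)/|BC| = (0.7769,-0.6296); ey = (0.6296,0.7769)
P = B + 3.30·ex + -1.91·ey = (2.1429,-5.4025)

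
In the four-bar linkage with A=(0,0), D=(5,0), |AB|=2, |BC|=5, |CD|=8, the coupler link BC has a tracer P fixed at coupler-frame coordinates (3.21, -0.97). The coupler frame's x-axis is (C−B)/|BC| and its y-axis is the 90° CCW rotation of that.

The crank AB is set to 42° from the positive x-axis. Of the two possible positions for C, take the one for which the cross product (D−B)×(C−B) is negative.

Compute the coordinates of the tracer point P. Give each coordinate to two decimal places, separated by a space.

-1.81 0.70

A=(0,0), D=(5.00,0)
B = A + 2.00·(cos42°, sin42°) = (1.4863, 1.3383)
|BD| = 3.7599
circle(B,5.00) ∩ circle(D,8.00): a=-3.3063, h=3.7508
  candidates: C₊=(-0.2685,6.0202) cross=14.103; C₋=(-2.9385,-0.9901) cross=-14.103
  mode - wants cross < 0 → take C=(-2.9385,-0.9901) (cross=-14.103)
ex = (C−B)/|BC| = (-0.8850,-0.4657); ey = (0.4657,-0.8850)
P = B + 3.21·ex + -0.97·ey = (-1.8061,0.7019)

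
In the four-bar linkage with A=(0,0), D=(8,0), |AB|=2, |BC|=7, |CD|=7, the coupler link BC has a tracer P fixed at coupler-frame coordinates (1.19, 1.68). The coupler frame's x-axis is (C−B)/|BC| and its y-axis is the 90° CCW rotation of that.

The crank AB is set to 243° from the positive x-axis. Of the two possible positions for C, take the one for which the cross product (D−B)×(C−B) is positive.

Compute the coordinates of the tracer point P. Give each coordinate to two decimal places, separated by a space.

-1.80 0.08

A=(0,0), D=(8.00,0)
B = A + 2.00·(cos243°, sin243°) = (-0.9080, -1.7820)
|BD| = 9.0845
circle(B,7.00) ∩ circle(D,7.00): a=4.5422, h=5.3262
  candidates: C₊=(2.5012,4.3317) cross=48.385; C₋=(4.5908,-6.1137) cross=-48.385
  mode + wants cross > 0 → take C=(2.5012,4.3317) (cross=48.385)
ex = (C−B)/|BC| = (0.4870,0.8734); ey = (-0.8734,0.4870)
P = B + 1.19·ex + 1.68·ey = (-1.7957,0.0755)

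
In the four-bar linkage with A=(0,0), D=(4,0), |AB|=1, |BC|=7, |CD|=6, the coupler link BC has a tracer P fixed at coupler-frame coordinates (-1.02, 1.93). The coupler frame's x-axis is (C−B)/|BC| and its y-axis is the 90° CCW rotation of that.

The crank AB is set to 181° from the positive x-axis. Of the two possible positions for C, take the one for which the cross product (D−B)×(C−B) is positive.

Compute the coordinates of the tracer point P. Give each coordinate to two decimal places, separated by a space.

-3.18 0.17

A=(0,0), D=(4.00,0)
B = A + 1.00·(cos181°, sin181°) = (-0.9998, -0.0175)
|BD| = 4.9999
circle(B,7.00) ∩ circle(D,6.00): a=3.8000, h=5.8788
  candidates: C₊=(2.7796,5.8746) cross=29.393; C₋=(2.8206,-5.8829) cross=-29.393
  mode + wants cross > 0 → take C=(2.7796,5.8746) (cross=29.393)
ex = (C−B)/|BC| = (0.5399,0.8417); ey = (-0.8417,0.5399)
P = B + -1.02·ex + 1.93·ey = (-3.1751,0.1660)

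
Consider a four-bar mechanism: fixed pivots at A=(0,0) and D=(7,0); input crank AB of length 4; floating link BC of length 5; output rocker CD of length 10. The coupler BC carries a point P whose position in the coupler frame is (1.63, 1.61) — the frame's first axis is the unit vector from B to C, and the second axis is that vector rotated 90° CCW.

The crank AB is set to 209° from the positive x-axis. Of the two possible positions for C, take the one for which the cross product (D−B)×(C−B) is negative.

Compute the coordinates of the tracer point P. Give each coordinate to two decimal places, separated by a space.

A=(0,0), D=(7.00,0)
B = A + 4.00·(cos209°, sin209°) = (-3.4985, -1.9392)
|BD| = 10.6761
circle(B,5.00) ∩ circle(D,10.00): a=1.8255, h=4.6548
  candidates: C₊=(-2.5489,2.9698) cross=49.695; C₋=(-0.8578,-6.1850) cross=-49.695
  mode - wants cross < 0 → take C=(-0.8578,-6.1850) (cross=-49.695)
ex = (C−B)/|BC| = (0.5281,-0.8492); ey = (0.8492,0.5281)
P = B + 1.63·ex + 1.61·ey = (-1.2705,-2.4731)

-1.27 -2.47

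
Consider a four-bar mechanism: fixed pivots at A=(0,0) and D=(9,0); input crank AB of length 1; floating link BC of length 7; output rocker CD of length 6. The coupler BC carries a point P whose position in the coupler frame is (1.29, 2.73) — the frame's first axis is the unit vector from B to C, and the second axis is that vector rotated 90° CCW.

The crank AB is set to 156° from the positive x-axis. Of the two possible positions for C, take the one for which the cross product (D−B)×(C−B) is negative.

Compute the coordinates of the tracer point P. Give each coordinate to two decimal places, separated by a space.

A=(0,0), D=(9.00,0)
B = A + 1.00·(cos156°, sin156°) = (-0.9135, 0.4067)
|BD| = 9.9219
circle(B,7.00) ∩ circle(D,6.00): a=5.6161, h=4.1785
  candidates: C₊=(4.8691,4.3515) cross=41.459; C₋=(4.5265,-3.9985) cross=-41.459
  mode - wants cross < 0 → take C=(4.5265,-3.9985) (cross=-41.459)
ex = (C−B)/|BC| = (0.7771,-0.6293); ey = (0.6293,0.7771)
P = B + 1.29·ex + 2.73·ey = (1.8070,1.7165)

1.81 1.72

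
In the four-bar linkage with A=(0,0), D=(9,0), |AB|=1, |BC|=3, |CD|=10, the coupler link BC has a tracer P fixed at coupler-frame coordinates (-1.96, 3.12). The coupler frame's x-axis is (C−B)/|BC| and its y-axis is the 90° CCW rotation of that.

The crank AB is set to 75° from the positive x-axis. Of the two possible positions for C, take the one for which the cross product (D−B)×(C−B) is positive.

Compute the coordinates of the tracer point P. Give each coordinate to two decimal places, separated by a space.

-2.53 -1.44

A=(0,0), D=(9.00,0)
B = A + 1.00·(cos75°, sin75°) = (0.2588, 0.9659)
|BD| = 8.7944
circle(B,3.00) ∩ circle(D,10.00): a=-0.7766, h=2.8977
  candidates: C₊=(-0.1948,3.9314) cross=25.484; C₋=(-0.8313,-1.8290) cross=-25.484
  mode + wants cross > 0 → take C=(-0.1948,3.9314) (cross=25.484)
ex = (C−B)/|BC| = (-0.1512,0.9885); ey = (-0.9885,-0.1512)
P = B + -1.96·ex + 3.12·ey = (-2.5290,-1.4433)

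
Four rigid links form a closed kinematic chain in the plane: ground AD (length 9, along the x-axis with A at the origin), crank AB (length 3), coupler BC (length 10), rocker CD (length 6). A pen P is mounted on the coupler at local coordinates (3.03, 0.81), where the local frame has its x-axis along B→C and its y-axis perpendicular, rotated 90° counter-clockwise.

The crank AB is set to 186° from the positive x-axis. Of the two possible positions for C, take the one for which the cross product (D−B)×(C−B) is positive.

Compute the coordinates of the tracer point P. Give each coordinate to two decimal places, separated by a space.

-0.82 1.96

A=(0,0), D=(9.00,0)
B = A + 3.00·(cos186°, sin186°) = (-2.9836, -0.3136)
|BD| = 11.9877
circle(B,10.00) ∩ circle(D,6.00): a=8.6632, h=4.9948
  candidates: C₊=(5.5461,4.9061) cross=59.876; C₋=(5.8074,-5.0801) cross=-59.876
  mode + wants cross > 0 → take C=(5.5461,4.9061) (cross=59.876)
ex = (C−B)/|BC| = (0.8530,0.5220); ey = (-0.5220,0.8530)
P = B + 3.03·ex + 0.81·ey = (-0.8219,1.9589)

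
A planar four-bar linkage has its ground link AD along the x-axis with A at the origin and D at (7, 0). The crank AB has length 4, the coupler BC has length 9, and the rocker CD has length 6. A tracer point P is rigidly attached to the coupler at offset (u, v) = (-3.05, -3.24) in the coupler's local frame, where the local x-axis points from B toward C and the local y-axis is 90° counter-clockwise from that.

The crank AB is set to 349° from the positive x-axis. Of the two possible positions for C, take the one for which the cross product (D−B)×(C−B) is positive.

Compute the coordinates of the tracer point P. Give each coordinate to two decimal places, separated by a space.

2.83 -5.08

A=(0,0), D=(7.00,0)
B = A + 4.00·(cos349°, sin349°) = (3.9265, -0.7632)
|BD| = 3.1668
circle(B,9.00) ∩ circle(D,6.00): a=8.6883, h=2.3481
  candidates: C₊=(11.7928,3.6096) cross=7.436; C₋=(12.9246,-0.9482) cross=-7.436
  mode + wants cross > 0 → take C=(11.7928,3.6096) (cross=7.436)
ex = (C−B)/|BC| = (0.8740,0.4859); ey = (-0.4859,0.8740)
P = B + -3.05·ex + -3.24·ey = (2.8349,-5.0770)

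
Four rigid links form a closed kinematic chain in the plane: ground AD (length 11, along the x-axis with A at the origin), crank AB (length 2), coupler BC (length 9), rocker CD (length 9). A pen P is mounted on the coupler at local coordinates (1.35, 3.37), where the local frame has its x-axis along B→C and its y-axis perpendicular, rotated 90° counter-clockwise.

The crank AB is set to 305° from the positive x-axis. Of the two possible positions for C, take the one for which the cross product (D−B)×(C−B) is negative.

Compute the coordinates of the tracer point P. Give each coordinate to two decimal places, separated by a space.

A=(0,0), D=(11.00,0)
B = A + 2.00·(cos305°, sin305°) = (1.1472, -1.6383)
|BD| = 9.9881
circle(B,9.00) ∩ circle(D,9.00): a=4.9941, h=7.4873
  candidates: C₊=(4.8455,6.5667) cross=74.784; C₋=(7.3017,-8.2050) cross=-74.784
  mode - wants cross < 0 → take C=(7.3017,-8.2050) (cross=-74.784)
ex = (C−B)/|BC| = (0.6838,-0.7296); ey = (0.7296,0.6838)
P = B + 1.35·ex + 3.37·ey = (4.5292,-0.3188)

4.53 -0.32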